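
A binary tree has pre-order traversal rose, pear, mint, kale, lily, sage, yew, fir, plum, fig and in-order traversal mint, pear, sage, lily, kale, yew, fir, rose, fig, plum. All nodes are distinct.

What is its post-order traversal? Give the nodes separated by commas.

mint, sage, lily, fir, yew, kale, pear, fig, plum, rose

The first element of pre-order is the root; it splits in-order into left and right subtrees.
Root rose: left subtree has 7 nodes {mint, pear, sage, lily, kale, yew, fir}, right has 2 {fig, plum}.
  Root pear: left subtree has 1 node {mint}, right has 5 {sage, lily, kale, yew, fir}.
    Root kale: left subtree has 2 nodes {sage, lily}, right has 2 {yew, fir}.
      Root lily: left subtree has 1 node {sage}, right has 0 { }.
      Root yew: left subtree has 0 nodes { }, right has 1 {fir}.
  Root plum: left subtree has 1 node {fig}, right has 0 { }.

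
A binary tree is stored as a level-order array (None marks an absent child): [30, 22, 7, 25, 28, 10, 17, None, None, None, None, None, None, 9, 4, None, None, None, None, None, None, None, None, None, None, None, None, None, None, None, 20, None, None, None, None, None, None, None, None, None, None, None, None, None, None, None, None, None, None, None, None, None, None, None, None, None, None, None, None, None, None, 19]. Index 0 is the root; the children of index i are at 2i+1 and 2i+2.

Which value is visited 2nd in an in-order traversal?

In-order visits the left subtree, then the node, then the right subtree.
At 30: go left to 22.
  At 22: go left to 25.
    25 is a leaf — visit 25.
  Visit 22.
  At 22: go right to 28.
    28 is a leaf — visit 28.
Visit 30.
At 30: go right to 7.
  At 7: go left to 10.
    10 is a leaf — visit 10.
  Visit 7.
  At 7: go right to 17.
    At 17: go left to 9.
      9 is a leaf — visit 9.
    Visit 17.
    At 17: go right to 4.
      At 4: no left child.
      Visit 4.
      At 4: go right to 20.
        At 20: go left to 19.
          19 is a leaf — visit 19.
        Visit 20.
        At 20: no right child.
Full in-order sequence: 25, 22, 28, 30, 10, 7, 9, 17, 4, 19, 20.

22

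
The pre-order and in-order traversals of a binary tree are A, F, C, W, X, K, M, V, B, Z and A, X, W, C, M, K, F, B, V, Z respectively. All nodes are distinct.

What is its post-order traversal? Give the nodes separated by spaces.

X W M K C B Z V F A

The first element of pre-order is the root; it splits in-order into left and right subtrees.
Root A: left subtree has 0 nodes { }, right has 9 {X, W, C, M, K, F, B, V, Z}.
  Root F: left subtree has 5 nodes {X, W, C, M, K}, right has 3 {B, V, Z}.
    Root C: left subtree has 2 nodes {X, W}, right has 2 {M, K}.
      Root W: left subtree has 1 node {X}, right has 0 { }.
      Root K: left subtree has 1 node {M}, right has 0 { }.
    Root V: left subtree has 1 node {B}, right has 1 {Z}.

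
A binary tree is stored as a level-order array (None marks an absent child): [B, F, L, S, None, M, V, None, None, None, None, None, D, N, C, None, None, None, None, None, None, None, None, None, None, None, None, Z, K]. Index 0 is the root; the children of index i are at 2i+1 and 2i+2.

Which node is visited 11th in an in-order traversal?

C

In-order visits the left subtree, then the node, then the right subtree.
At B: go left to F.
  At F: go left to S.
    S is a leaf — visit S.
  Visit F.
  At F: no right child.
Visit B.
At B: go right to L.
  At L: go left to M.
    At M: no left child.
    Visit M.
    At M: go right to D.
      D is a leaf — visit D.
  Visit L.
  At L: go right to V.
    At V: go left to N.
      At N: go left to Z.
        Z is a leaf — visit Z.
      Visit N.
      At N: go right to K.
        K is a leaf — visit K.
    Visit V.
    At V: go right to C.
      C is a leaf — visit C.
Full in-order sequence: S, F, B, M, D, L, Z, N, K, V, C.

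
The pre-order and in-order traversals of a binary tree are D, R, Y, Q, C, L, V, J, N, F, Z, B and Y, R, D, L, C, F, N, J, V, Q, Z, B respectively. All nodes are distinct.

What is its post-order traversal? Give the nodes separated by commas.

Y, R, L, F, N, J, V, C, B, Z, Q, D

The first element of pre-order is the root; it splits in-order into left and right subtrees.
Root D: left subtree has 2 nodes {Y, R}, right has 9 {L, C, F, N, J, V, Q, Z, B}.
  Root R: left subtree has 1 node {Y}, right has 0 { }.
  Root Q: left subtree has 6 nodes {L, C, F, N, J, V}, right has 2 {Z, B}.
    Root C: left subtree has 1 node {L}, right has 4 {F, N, J, V}.
      Root V: left subtree has 3 nodes {F, N, J}, right has 0 { }.
        Root J: left subtree has 2 nodes {F, N}, right has 0 { }.
          Root N: left subtree has 1 node {F}, right has 0 { }.
    Root Z: left subtree has 0 nodes { }, right has 1 {B}.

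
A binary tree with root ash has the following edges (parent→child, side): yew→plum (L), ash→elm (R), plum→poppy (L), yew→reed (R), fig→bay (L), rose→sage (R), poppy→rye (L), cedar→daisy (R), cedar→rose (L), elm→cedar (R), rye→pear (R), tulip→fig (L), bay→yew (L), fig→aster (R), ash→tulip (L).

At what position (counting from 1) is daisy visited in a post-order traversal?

13

Post-order visits the left subtree, then the right subtree, then the node.
At ash: go left to tulip.
  At tulip: go left to fig.
    At fig: go left to bay.
      At bay: go left to yew.
        At yew: go left to plum.
          At plum: go left to poppy.
            At poppy: go left to rye.
              At rye: no left child.
              At rye: go right to pear.
                pear is a leaf — visit pear.
              Visit rye.
            At poppy: no right child.
            Visit poppy.
          At plum: no right child.
          Visit plum.
        At yew: go right to reed.
          reed is a leaf — visit reed.
        Visit yew.
      At bay: no right child.
      Visit bay.
    At fig: go right to aster.
      aster is a leaf — visit aster.
    Visit fig.
  At tulip: no right child.
  Visit tulip.
At ash: go right to elm.
  At elm: no left child.
  At elm: go right to cedar.
    At cedar: go left to rose.
      At rose: no left child.
      At rose: go right to sage.
        sage is a leaf — visit sage.
      Visit rose.
    At cedar: go right to daisy.
      daisy is a leaf — visit daisy.
    Visit cedar.
  Visit elm.
Visit ash.
Full post-order sequence: pear, rye, poppy, plum, reed, yew, bay, aster, fig, tulip, sage, rose, daisy, cedar, elm, ash.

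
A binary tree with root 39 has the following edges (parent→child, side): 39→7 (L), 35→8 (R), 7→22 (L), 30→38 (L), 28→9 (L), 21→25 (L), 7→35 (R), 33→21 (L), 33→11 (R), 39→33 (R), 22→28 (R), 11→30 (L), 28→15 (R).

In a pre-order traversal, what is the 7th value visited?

Pre-order visits the node, then its left subtree, then its right subtree.
Visit 39.
At 39: go left to 7.
  Visit 7.
  At 7: go left to 22.
    Visit 22.
    At 22: no left child.
    At 22: go right to 28.
      Visit 28.
      At 28: go left to 9.
        9 is a leaf — visit 9.
      At 28: go right to 15.
        15 is a leaf — visit 15.
  At 7: go right to 35.
    Visit 35.
    At 35: no left child.
    At 35: go right to 8.
      8 is a leaf — visit 8.
At 39: go right to 33.
  Visit 33.
  At 33: go left to 21.
    Visit 21.
    At 21: go left to 25.
      25 is a leaf — visit 25.
    At 21: no right child.
  At 33: go right to 11.
    Visit 11.
    At 11: go left to 30.
      Visit 30.
      At 30: go left to 38.
        38 is a leaf — visit 38.
      At 30: no right child.
    At 11: no right child.
Full pre-order sequence: 39, 7, 22, 28, 9, 15, 35, 8, 33, 21, 25, 11, 30, 38.

35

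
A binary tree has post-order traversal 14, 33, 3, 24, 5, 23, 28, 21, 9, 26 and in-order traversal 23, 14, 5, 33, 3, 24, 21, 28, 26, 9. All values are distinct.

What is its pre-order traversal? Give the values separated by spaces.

26 21 23 5 14 24 3 33 28 9

The last element of post-order is the root; it splits in-order into left and right subtrees.
Root 26: left subtree has 8 nodes {23, 14, 5, 33, 3, 24, 21, 28}, right has 1 {9}.
  Root 21: left subtree has 6 nodes {23, 14, 5, 33, 3, 24}, right has 1 {28}.
    Root 23: left subtree has 0 nodes { }, right has 5 {14, 5, 33, 3, 24}.
      Root 5: left subtree has 1 node {14}, right has 3 {33, 3, 24}.
        Root 24: left subtree has 2 nodes {33, 3}, right has 0 { }.
          Root 3: left subtree has 1 node {33}, right has 0 { }.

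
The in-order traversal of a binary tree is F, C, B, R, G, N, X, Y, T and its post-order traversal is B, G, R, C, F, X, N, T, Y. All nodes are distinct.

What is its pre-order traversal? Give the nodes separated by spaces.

Y N F C R B G X T

The last element of post-order is the root; it splits in-order into left and right subtrees.
Root Y: left subtree has 7 nodes {F, C, B, R, G, N, X}, right has 1 {T}.
  Root N: left subtree has 5 nodes {F, C, B, R, G}, right has 1 {X}.
    Root F: left subtree has 0 nodes { }, right has 4 {C, B, R, G}.
      Root C: left subtree has 0 nodes { }, right has 3 {B, R, G}.
        Root R: left subtree has 1 node {B}, right has 1 {G}.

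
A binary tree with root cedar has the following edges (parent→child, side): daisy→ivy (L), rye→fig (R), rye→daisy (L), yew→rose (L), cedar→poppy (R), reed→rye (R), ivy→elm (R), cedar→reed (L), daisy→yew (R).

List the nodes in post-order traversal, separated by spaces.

Post-order visits the left subtree, then the right subtree, then the node.
At cedar: go left to reed.
  At reed: no left child.
  At reed: go right to rye.
    At rye: go left to daisy.
      At daisy: go left to ivy.
        At ivy: no left child.
        At ivy: go right to elm.
          elm is a leaf — visit elm.
        Visit ivy.
      At daisy: go right to yew.
        At yew: go left to rose.
          rose is a leaf — visit rose.
        At yew: no right child.
        Visit yew.
      Visit daisy.
    At rye: go right to fig.
      fig is a leaf — visit fig.
    Visit rye.
  Visit reed.
At cedar: go right to poppy.
  poppy is a leaf — visit poppy.
Visit cedar.

elm ivy rose yew daisy fig rye reed poppy cedar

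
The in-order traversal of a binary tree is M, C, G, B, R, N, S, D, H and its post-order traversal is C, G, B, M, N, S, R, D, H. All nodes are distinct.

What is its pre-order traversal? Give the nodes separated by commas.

H, D, R, M, B, G, C, S, N

The last element of post-order is the root; it splits in-order into left and right subtrees.
Root H: left subtree has 8 nodes {M, C, G, B, R, N, S, D}, right has 0 { }.
  Root D: left subtree has 7 nodes {M, C, G, B, R, N, S}, right has 0 { }.
    Root R: left subtree has 4 nodes {M, C, G, B}, right has 2 {N, S}.
      Root M: left subtree has 0 nodes { }, right has 3 {C, G, B}.
        Root B: left subtree has 2 nodes {C, G}, right has 0 { }.
          Root G: left subtree has 1 node {C}, right has 0 { }.
      Root S: left subtree has 1 node {N}, right has 0 { }.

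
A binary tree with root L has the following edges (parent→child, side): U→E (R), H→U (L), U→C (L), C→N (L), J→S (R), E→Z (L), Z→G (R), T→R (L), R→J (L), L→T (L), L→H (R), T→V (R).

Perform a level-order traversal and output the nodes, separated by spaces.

Level-order visits nodes level by level from the root, left to right within each level.
Level 0: L
Level 1: T, H
Level 2: R, V, U
Level 3: J, C, E
Level 4: S, N, Z
Level 5: G

L T H R V U J C E S N Z G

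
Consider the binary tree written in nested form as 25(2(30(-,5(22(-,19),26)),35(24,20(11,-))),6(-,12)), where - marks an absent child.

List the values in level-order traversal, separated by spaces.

Level-order visits nodes level by level from the root, left to right within each level.
Level 0: 25
Level 1: 2, 6
Level 2: 30, 35, 12
Level 3: 5, 24, 20
Level 4: 22, 26, 11
Level 5: 19

25 2 6 30 35 12 5 24 20 22 26 11 19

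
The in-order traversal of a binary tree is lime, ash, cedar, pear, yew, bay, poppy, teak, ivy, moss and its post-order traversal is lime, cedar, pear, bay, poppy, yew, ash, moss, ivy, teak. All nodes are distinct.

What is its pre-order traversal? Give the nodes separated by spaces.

teak ash lime yew pear cedar poppy bay ivy moss

The last element of post-order is the root; it splits in-order into left and right subtrees.
Root teak: left subtree has 7 nodes {lime, ash, cedar, pear, yew, bay, poppy}, right has 2 {ivy, moss}.
  Root ash: left subtree has 1 node {lime}, right has 5 {cedar, pear, yew, bay, poppy}.
    Root yew: left subtree has 2 nodes {cedar, pear}, right has 2 {bay, poppy}.
      Root pear: left subtree has 1 node {cedar}, right has 0 { }.
      Root poppy: left subtree has 1 node {bay}, right has 0 { }.
  Root ivy: left subtree has 0 nodes { }, right has 1 {moss}.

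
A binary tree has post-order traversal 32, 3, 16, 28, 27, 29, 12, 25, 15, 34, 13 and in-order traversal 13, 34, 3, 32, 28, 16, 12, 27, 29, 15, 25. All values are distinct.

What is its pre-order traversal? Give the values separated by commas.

13, 34, 15, 12, 28, 3, 32, 16, 29, 27, 25

The last element of post-order is the root; it splits in-order into left and right subtrees.
Root 13: left subtree has 0 nodes { }, right has 10 {34, 3, 32, 28, 16, 12, 27, 29, 15, 25}.
  Root 34: left subtree has 0 nodes { }, right has 9 {3, 32, 28, 16, 12, 27, 29, 15, 25}.
    Root 15: left subtree has 7 nodes {3, 32, 28, 16, 12, 27, 29}, right has 1 {25}.
      Root 12: left subtree has 4 nodes {3, 32, 28, 16}, right has 2 {27, 29}.
        Root 28: left subtree has 2 nodes {3, 32}, right has 1 {16}.
          Root 3: left subtree has 0 nodes { }, right has 1 {32}.
        Root 29: left subtree has 1 node {27}, right has 0 { }.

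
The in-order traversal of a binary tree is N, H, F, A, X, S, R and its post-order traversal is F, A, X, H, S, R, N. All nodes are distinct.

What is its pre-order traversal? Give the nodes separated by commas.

The last element of post-order is the root; it splits in-order into left and right subtrees.
Root N: left subtree has 0 nodes { }, right has 6 {H, F, A, X, S, R}.
  Root R: left subtree has 5 nodes {H, F, A, X, S}, right has 0 { }.
    Root S: left subtree has 4 nodes {H, F, A, X}, right has 0 { }.
      Root H: left subtree has 0 nodes { }, right has 3 {F, A, X}.
        Root X: left subtree has 2 nodes {F, A}, right has 0 { }.
          Root A: left subtree has 1 node {F}, right has 0 { }.

N, R, S, H, X, A, F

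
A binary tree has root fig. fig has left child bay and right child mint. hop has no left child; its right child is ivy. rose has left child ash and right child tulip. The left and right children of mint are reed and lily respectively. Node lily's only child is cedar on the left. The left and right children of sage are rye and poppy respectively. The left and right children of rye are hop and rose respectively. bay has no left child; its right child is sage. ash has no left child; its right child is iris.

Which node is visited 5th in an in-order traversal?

In-order visits the left subtree, then the node, then the right subtree.
At fig: go left to bay.
  At bay: no left child.
  Visit bay.
  At bay: go right to sage.
    At sage: go left to rye.
      At rye: go left to hop.
        At hop: no left child.
        Visit hop.
        At hop: go right to ivy.
          ivy is a leaf — visit ivy.
      Visit rye.
      At rye: go right to rose.
        At rose: go left to ash.
          At ash: no left child.
          Visit ash.
          At ash: go right to iris.
            iris is a leaf — visit iris.
        Visit rose.
        At rose: go right to tulip.
          tulip is a leaf — visit tulip.
    Visit sage.
    At sage: go right to poppy.
      poppy is a leaf — visit poppy.
Visit fig.
At fig: go right to mint.
  At mint: go left to reed.
    reed is a leaf — visit reed.
  Visit mint.
  At mint: go right to lily.
    At lily: go left to cedar.
      cedar is a leaf — visit cedar.
    Visit lily.
    At lily: no right child.
Full in-order sequence: bay, hop, ivy, rye, ash, iris, rose, tulip, sage, poppy, fig, reed, mint, cedar, lily.

ash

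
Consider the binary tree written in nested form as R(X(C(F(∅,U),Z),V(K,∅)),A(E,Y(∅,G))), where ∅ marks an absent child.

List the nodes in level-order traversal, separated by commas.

Level-order visits nodes level by level from the root, left to right within each level.
Level 0: R
Level 1: X, A
Level 2: C, V, E, Y
Level 3: F, Z, K, G
Level 4: U

R, X, A, C, V, E, Y, F, Z, K, G, U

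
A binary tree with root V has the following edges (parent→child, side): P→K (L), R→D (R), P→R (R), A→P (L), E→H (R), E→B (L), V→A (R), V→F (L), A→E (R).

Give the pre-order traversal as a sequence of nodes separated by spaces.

V F A P K R D E B H

Pre-order visits the node, then its left subtree, then its right subtree.
Visit V.
At V: go left to F.
  F is a leaf — visit F.
At V: go right to A.
  Visit A.
  At A: go left to P.
    Visit P.
    At P: go left to K.
      K is a leaf — visit K.
    At P: go right to R.
      Visit R.
      At R: no left child.
      At R: go right to D.
        D is a leaf — visit D.
  At A: go right to E.
    Visit E.
    At E: go left to B.
      B is a leaf — visit B.
    At E: go right to H.
      H is a leaf — visit H.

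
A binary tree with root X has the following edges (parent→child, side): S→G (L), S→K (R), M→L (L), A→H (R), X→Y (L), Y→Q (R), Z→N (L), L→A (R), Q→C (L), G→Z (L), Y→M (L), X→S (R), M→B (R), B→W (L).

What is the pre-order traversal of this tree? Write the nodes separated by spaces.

Pre-order visits the node, then its left subtree, then its right subtree.
Visit X.
At X: go left to Y.
  Visit Y.
  At Y: go left to M.
    Visit M.
    At M: go left to L.
      Visit L.
      At L: no left child.
      At L: go right to A.
        Visit A.
        At A: no left child.
        At A: go right to H.
          H is a leaf — visit H.
    At M: go right to B.
      Visit B.
      At B: go left to W.
        W is a leaf — visit W.
      At B: no right child.
  At Y: go right to Q.
    Visit Q.
    At Q: go left to C.
      C is a leaf — visit C.
    At Q: no right child.
At X: go right to S.
  Visit S.
  At S: go left to G.
    Visit G.
    At G: go left to Z.
      Visit Z.
      At Z: go left to N.
        N is a leaf — visit N.
      At Z: no right child.
    At G: no right child.
  At S: go right to K.
    K is a leaf — visit K.

X Y M L A H B W Q C S G Z N K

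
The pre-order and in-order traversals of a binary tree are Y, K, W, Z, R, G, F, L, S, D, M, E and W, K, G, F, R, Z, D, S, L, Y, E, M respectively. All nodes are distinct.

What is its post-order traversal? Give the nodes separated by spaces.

The first element of pre-order is the root; it splits in-order into left and right subtrees.
Root Y: left subtree has 9 nodes {W, K, G, F, R, Z, D, S, L}, right has 2 {E, M}.
  Root K: left subtree has 1 node {W}, right has 7 {G, F, R, Z, D, S, L}.
    Root Z: left subtree has 3 nodes {G, F, R}, right has 3 {D, S, L}.
      Root R: left subtree has 2 nodes {G, F}, right has 0 { }.
        Root G: left subtree has 0 nodes { }, right has 1 {F}.
      Root L: left subtree has 2 nodes {D, S}, right has 0 { }.
        Root S: left subtree has 1 node {D}, right has 0 { }.
  Root M: left subtree has 1 node {E}, right has 0 { }.

W F G R D S L Z K E M Y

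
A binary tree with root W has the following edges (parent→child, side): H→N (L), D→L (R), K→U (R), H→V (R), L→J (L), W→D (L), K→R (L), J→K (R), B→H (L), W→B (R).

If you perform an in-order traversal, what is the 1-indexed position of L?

6

In-order visits the left subtree, then the node, then the right subtree.
At W: go left to D.
  At D: no left child.
  Visit D.
  At D: go right to L.
    At L: go left to J.
      At J: no left child.
      Visit J.
      At J: go right to K.
        At K: go left to R.
          R is a leaf — visit R.
        Visit K.
        At K: go right to U.
          U is a leaf — visit U.
    Visit L.
    At L: no right child.
Visit W.
At W: go right to B.
  At B: go left to H.
    At H: go left to N.
      N is a leaf — visit N.
    Visit H.
    At H: go right to V.
      V is a leaf — visit V.
  Visit B.
  At B: no right child.
Full in-order sequence: D, J, R, K, U, L, W, N, H, V, B.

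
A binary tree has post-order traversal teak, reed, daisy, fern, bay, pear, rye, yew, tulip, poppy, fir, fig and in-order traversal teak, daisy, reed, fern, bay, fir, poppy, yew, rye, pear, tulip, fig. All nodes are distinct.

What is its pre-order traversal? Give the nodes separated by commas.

fig, fir, bay, fern, daisy, teak, reed, poppy, tulip, yew, rye, pear

The last element of post-order is the root; it splits in-order into left and right subtrees.
Root fig: left subtree has 11 nodes {teak, daisy, reed, fern, bay, fir, poppy, yew, rye, pear, tulip}, right has 0 { }.
  Root fir: left subtree has 5 nodes {teak, daisy, reed, fern, bay}, right has 5 {poppy, yew, rye, pear, tulip}.
    Root bay: left subtree has 4 nodes {teak, daisy, reed, fern}, right has 0 { }.
      Root fern: left subtree has 3 nodes {teak, daisy, reed}, right has 0 { }.
        Root daisy: left subtree has 1 node {teak}, right has 1 {reed}.
    Root poppy: left subtree has 0 nodes { }, right has 4 {yew, rye, pear, tulip}.
      Root tulip: left subtree has 3 nodes {yew, rye, pear}, right has 0 { }.
        Root yew: left subtree has 0 nodes { }, right has 2 {rye, pear}.
          Root rye: left subtree has 0 nodes { }, right has 1 {pear}.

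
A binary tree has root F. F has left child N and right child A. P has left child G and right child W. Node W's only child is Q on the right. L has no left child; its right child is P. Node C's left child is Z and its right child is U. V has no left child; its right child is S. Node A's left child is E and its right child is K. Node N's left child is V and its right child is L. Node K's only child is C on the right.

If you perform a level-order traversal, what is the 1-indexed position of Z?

Level-order visits nodes level by level from the root, left to right within each level.
Level 0: F
Level 1: N, A
Level 2: V, L, E, K
Level 3: S, P, C
Level 4: G, W, Z, U
Level 5: Q
Full level-order sequence: F, N, A, V, L, E, K, S, P, C, G, W, Z, U, Q.

13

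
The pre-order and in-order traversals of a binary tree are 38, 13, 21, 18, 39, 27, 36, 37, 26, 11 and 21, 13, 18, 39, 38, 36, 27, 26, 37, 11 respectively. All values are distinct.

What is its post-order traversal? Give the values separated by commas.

The first element of pre-order is the root; it splits in-order into left and right subtrees.
Root 38: left subtree has 4 nodes {21, 13, 18, 39}, right has 5 {36, 27, 26, 37, 11}.
  Root 13: left subtree has 1 node {21}, right has 2 {18, 39}.
    Root 18: left subtree has 0 nodes { }, right has 1 {39}.
  Root 27: left subtree has 1 node {36}, right has 3 {26, 37, 11}.
    Root 37: left subtree has 1 node {26}, right has 1 {11}.

21, 39, 18, 13, 36, 26, 11, 37, 27, 38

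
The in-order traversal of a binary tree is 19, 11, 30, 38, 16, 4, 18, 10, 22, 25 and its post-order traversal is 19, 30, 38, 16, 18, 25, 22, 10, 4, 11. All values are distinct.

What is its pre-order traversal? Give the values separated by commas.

The last element of post-order is the root; it splits in-order into left and right subtrees.
Root 11: left subtree has 1 node {19}, right has 8 {30, 38, 16, 4, 18, 10, 22, 25}.
  Root 4: left subtree has 3 nodes {30, 38, 16}, right has 4 {18, 10, 22, 25}.
    Root 16: left subtree has 2 nodes {30, 38}, right has 0 { }.
      Root 38: left subtree has 1 node {30}, right has 0 { }.
    Root 10: left subtree has 1 node {18}, right has 2 {22, 25}.
      Root 22: left subtree has 0 nodes { }, right has 1 {25}.

11, 19, 4, 16, 38, 30, 10, 18, 22, 25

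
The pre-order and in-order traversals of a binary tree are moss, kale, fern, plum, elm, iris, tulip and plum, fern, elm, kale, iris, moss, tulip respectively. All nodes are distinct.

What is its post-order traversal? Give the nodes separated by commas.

The first element of pre-order is the root; it splits in-order into left and right subtrees.
Root moss: left subtree has 5 nodes {plum, fern, elm, kale, iris}, right has 1 {tulip}.
  Root kale: left subtree has 3 nodes {plum, fern, elm}, right has 1 {iris}.
    Root fern: left subtree has 1 node {plum}, right has 1 {elm}.

plum, elm, fern, iris, kale, tulip, moss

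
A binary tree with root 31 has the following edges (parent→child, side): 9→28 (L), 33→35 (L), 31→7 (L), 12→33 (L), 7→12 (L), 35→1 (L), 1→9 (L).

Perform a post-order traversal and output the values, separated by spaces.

Post-order visits the left subtree, then the right subtree, then the node.
At 31: go left to 7.
  At 7: go left to 12.
    At 12: go left to 33.
      At 33: go left to 35.
        At 35: go left to 1.
          At 1: go left to 9.
            At 9: go left to 28.
              28 is a leaf — visit 28.
            At 9: no right child.
            Visit 9.
          At 1: no right child.
          Visit 1.
        At 35: no right child.
        Visit 35.
      At 33: no right child.
      Visit 33.
    At 12: no right child.
    Visit 12.
  At 7: no right child.
  Visit 7.
At 31: no right child.
Visit 31.

28 9 1 35 33 12 7 31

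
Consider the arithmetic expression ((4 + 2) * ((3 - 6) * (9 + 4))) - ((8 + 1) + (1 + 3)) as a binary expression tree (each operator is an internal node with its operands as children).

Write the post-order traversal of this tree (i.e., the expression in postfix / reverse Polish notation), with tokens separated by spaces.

Post-order on an expression tree gives postfix notation: for each operator, emit left operand, right operand, then the operator.

4 2 + 3 6 - 9 4 + * * 8 1 + 1 3 + + -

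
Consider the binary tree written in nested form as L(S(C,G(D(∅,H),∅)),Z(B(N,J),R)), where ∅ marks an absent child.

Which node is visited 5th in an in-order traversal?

G

In-order visits the left subtree, then the node, then the right subtree.
At L: go left to S.
  At S: go left to C.
    C is a leaf — visit C.
  Visit S.
  At S: go right to G.
    At G: go left to D.
      At D: no left child.
      Visit D.
      At D: go right to H.
        H is a leaf — visit H.
    Visit G.
    At G: no right child.
Visit L.
At L: go right to Z.
  At Z: go left to B.
    At B: go left to N.
      N is a leaf — visit N.
    Visit B.
    At B: go right to J.
      J is a leaf — visit J.
  Visit Z.
  At Z: go right to R.
    R is a leaf — visit R.
Full in-order sequence: C, S, D, H, G, L, N, B, J, Z, R.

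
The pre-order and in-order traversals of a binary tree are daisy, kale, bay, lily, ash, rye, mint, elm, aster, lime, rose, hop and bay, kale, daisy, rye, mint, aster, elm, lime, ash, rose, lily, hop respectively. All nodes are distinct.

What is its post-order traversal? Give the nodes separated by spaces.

bay kale aster lime elm mint rye rose ash hop lily daisy

The first element of pre-order is the root; it splits in-order into left and right subtrees.
Root daisy: left subtree has 2 nodes {bay, kale}, right has 9 {rye, mint, aster, elm, lime, ash, rose, lily, hop}.
  Root kale: left subtree has 1 node {bay}, right has 0 { }.
  Root lily: left subtree has 7 nodes {rye, mint, aster, elm, lime, ash, rose}, right has 1 {hop}.
    Root ash: left subtree has 5 nodes {rye, mint, aster, elm, lime}, right has 1 {rose}.
      Root rye: left subtree has 0 nodes { }, right has 4 {mint, aster, elm, lime}.
        Root mint: left subtree has 0 nodes { }, right has 3 {aster, elm, lime}.
          Root elm: left subtree has 1 node {aster}, right has 1 {lime}.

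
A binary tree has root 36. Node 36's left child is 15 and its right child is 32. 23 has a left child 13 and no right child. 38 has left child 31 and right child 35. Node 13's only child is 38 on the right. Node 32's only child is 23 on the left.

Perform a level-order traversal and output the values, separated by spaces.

Level-order visits nodes level by level from the root, left to right within each level.
Level 0: 36
Level 1: 15, 32
Level 2: 23
Level 3: 13
Level 4: 38
Level 5: 31, 35

36 15 32 23 13 38 31 35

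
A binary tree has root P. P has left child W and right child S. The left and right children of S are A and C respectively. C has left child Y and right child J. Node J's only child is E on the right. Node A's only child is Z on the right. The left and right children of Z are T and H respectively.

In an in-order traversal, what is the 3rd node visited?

In-order visits the left subtree, then the node, then the right subtree.
At P: go left to W.
  W is a leaf — visit W.
Visit P.
At P: go right to S.
  At S: go left to A.
    At A: no left child.
    Visit A.
    At A: go right to Z.
      At Z: go left to T.
        T is a leaf — visit T.
      Visit Z.
      At Z: go right to H.
        H is a leaf — visit H.
  Visit S.
  At S: go right to C.
    At C: go left to Y.
      Y is a leaf — visit Y.
    Visit C.
    At C: go right to J.
      At J: no left child.
      Visit J.
      At J: go right to E.
        E is a leaf — visit E.
Full in-order sequence: W, P, A, T, Z, H, S, Y, C, J, E.

A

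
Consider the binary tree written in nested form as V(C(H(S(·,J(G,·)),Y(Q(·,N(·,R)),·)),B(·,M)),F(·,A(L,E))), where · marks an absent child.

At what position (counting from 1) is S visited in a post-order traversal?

3

Post-order visits the left subtree, then the right subtree, then the node.
At V: go left to C.
  At C: go left to H.
    At H: go left to S.
      At S: no left child.
      At S: go right to J.
        At J: go left to G.
          G is a leaf — visit G.
        At J: no right child.
        Visit J.
      Visit S.
    At H: go right to Y.
      At Y: go left to Q.
        At Q: no left child.
        At Q: go right to N.
          At N: no left child.
          At N: go right to R.
            R is a leaf — visit R.
          Visit N.
        Visit Q.
      At Y: no right child.
      Visit Y.
    Visit H.
  At C: go right to B.
    At B: no left child.
    At B: go right to M.
      M is a leaf — visit M.
    Visit B.
  Visit C.
At V: go right to F.
  At F: no left child.
  At F: go right to A.
    At A: go left to L.
      L is a leaf — visit L.
    At A: go right to E.
      E is a leaf — visit E.
    Visit A.
  Visit F.
Visit V.
Full post-order sequence: G, J, S, R, N, Q, Y, H, M, B, C, L, E, A, F, V.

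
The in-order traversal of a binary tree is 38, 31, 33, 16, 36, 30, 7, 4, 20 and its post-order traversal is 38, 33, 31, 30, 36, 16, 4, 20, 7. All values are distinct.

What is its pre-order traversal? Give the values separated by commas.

The last element of post-order is the root; it splits in-order into left and right subtrees.
Root 7: left subtree has 6 nodes {38, 31, 33, 16, 36, 30}, right has 2 {4, 20}.
  Root 16: left subtree has 3 nodes {38, 31, 33}, right has 2 {36, 30}.
    Root 31: left subtree has 1 node {38}, right has 1 {33}.
    Root 36: left subtree has 0 nodes { }, right has 1 {30}.
  Root 20: left subtree has 1 node {4}, right has 0 { }.

7, 16, 31, 38, 33, 36, 30, 20, 4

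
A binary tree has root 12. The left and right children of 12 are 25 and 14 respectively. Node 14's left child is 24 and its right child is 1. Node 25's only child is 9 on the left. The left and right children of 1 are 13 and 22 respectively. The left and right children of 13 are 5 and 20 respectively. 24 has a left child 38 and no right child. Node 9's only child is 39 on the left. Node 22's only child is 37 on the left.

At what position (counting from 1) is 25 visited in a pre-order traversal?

Pre-order visits the node, then its left subtree, then its right subtree.
Visit 12.
At 12: go left to 25.
  Visit 25.
  At 25: go left to 9.
    Visit 9.
    At 9: go left to 39.
      39 is a leaf — visit 39.
    At 9: no right child.
  At 25: no right child.
At 12: go right to 14.
  Visit 14.
  At 14: go left to 24.
    Visit 24.
    At 24: go left to 38.
      38 is a leaf — visit 38.
    At 24: no right child.
  At 14: go right to 1.
    Visit 1.
    At 1: go left to 13.
      Visit 13.
      At 13: go left to 5.
        5 is a leaf — visit 5.
      At 13: go right to 20.
        20 is a leaf — visit 20.
    At 1: go right to 22.
      Visit 22.
      At 22: go left to 37.
        37 is a leaf — visit 37.
      At 22: no right child.
Full pre-order sequence: 12, 25, 9, 39, 14, 24, 38, 1, 13, 5, 20, 22, 37.

2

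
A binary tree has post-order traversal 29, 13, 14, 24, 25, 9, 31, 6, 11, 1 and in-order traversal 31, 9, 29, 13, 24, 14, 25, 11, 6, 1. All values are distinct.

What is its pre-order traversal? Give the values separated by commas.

The last element of post-order is the root; it splits in-order into left and right subtrees.
Root 1: left subtree has 9 nodes {31, 9, 29, 13, 24, 14, 25, 11, 6}, right has 0 { }.
  Root 11: left subtree has 7 nodes {31, 9, 29, 13, 24, 14, 25}, right has 1 {6}.
    Root 31: left subtree has 0 nodes { }, right has 6 {9, 29, 13, 24, 14, 25}.
      Root 9: left subtree has 0 nodes { }, right has 5 {29, 13, 24, 14, 25}.
        Root 25: left subtree has 4 nodes {29, 13, 24, 14}, right has 0 { }.
          Root 24: left subtree has 2 nodes {29, 13}, right has 1 {14}.
            Root 13: left subtree has 1 node {29}, right has 0 { }.

1, 11, 31, 9, 25, 24, 13, 29, 14, 6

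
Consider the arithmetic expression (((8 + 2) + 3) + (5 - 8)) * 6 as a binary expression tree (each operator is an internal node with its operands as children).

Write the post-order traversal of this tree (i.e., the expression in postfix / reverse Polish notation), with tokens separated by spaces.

8 2 + 3 + 5 8 - + 6 *

Post-order on an expression tree gives postfix notation: for each operator, emit left operand, right operand, then the operator.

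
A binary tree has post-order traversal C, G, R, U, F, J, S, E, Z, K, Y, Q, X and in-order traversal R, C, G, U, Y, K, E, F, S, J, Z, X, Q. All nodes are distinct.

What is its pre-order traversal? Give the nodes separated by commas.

X, Y, U, R, G, C, K, Z, E, S, F, J, Q

The last element of post-order is the root; it splits in-order into left and right subtrees.
Root X: left subtree has 11 nodes {R, C, G, U, Y, K, E, F, S, J, Z}, right has 1 {Q}.
  Root Y: left subtree has 4 nodes {R, C, G, U}, right has 6 {K, E, F, S, J, Z}.
    Root U: left subtree has 3 nodes {R, C, G}, right has 0 { }.
      Root R: left subtree has 0 nodes { }, right has 2 {C, G}.
        Root G: left subtree has 1 node {C}, right has 0 { }.
    Root K: left subtree has 0 nodes { }, right has 5 {E, F, S, J, Z}.
      Root Z: left subtree has 4 nodes {E, F, S, J}, right has 0 { }.
        Root E: left subtree has 0 nodes { }, right has 3 {F, S, J}.
          Root S: left subtree has 1 node {F}, right has 1 {J}.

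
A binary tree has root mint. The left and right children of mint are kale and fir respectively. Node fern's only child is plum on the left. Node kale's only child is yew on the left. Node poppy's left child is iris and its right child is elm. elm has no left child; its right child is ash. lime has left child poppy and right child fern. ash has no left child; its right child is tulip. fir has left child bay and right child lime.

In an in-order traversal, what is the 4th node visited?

bay

In-order visits the left subtree, then the node, then the right subtree.
At mint: go left to kale.
  At kale: go left to yew.
    yew is a leaf — visit yew.
  Visit kale.
  At kale: no right child.
Visit mint.
At mint: go right to fir.
  At fir: go left to bay.
    bay is a leaf — visit bay.
  Visit fir.
  At fir: go right to lime.
    At lime: go left to poppy.
      At poppy: go left to iris.
        iris is a leaf — visit iris.
      Visit poppy.
      At poppy: go right to elm.
        At elm: no left child.
        Visit elm.
        At elm: go right to ash.
          At ash: no left child.
          Visit ash.
          At ash: go right to tulip.
            tulip is a leaf — visit tulip.
    Visit lime.
    At lime: go right to fern.
      At fern: go left to plum.
        plum is a leaf — visit plum.
      Visit fern.
      At fern: no right child.
Full in-order sequence: yew, kale, mint, bay, fir, iris, poppy, elm, ash, tulip, lime, plum, fern.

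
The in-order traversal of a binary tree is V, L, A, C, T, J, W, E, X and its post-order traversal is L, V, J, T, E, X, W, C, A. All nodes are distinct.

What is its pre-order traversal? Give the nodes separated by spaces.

A V L C W T J X E

The last element of post-order is the root; it splits in-order into left and right subtrees.
Root A: left subtree has 2 nodes {V, L}, right has 6 {C, T, J, W, E, X}.
  Root V: left subtree has 0 nodes { }, right has 1 {L}.
  Root C: left subtree has 0 nodes { }, right has 5 {T, J, W, E, X}.
    Root W: left subtree has 2 nodes {T, J}, right has 2 {E, X}.
      Root T: left subtree has 0 nodes { }, right has 1 {J}.
      Root X: left subtree has 1 node {E}, right has 0 { }.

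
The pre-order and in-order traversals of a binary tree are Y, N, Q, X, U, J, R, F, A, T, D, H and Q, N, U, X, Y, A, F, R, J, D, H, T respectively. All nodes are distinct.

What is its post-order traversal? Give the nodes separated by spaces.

The first element of pre-order is the root; it splits in-order into left and right subtrees.
Root Y: left subtree has 4 nodes {Q, N, U, X}, right has 7 {A, F, R, J, D, H, T}.
  Root N: left subtree has 1 node {Q}, right has 2 {U, X}.
    Root X: left subtree has 1 node {U}, right has 0 { }.
  Root J: left subtree has 3 nodes {A, F, R}, right has 3 {D, H, T}.
    Root R: left subtree has 2 nodes {A, F}, right has 0 { }.
      Root F: left subtree has 1 node {A}, right has 0 { }.
    Root T: left subtree has 2 nodes {D, H}, right has 0 { }.
      Root D: left subtree has 0 nodes { }, right has 1 {H}.

Q U X N A F R H D T J Y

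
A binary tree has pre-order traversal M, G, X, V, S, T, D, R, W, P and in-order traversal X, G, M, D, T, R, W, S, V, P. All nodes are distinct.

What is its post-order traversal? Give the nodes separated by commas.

X, G, D, W, R, T, S, P, V, M

The first element of pre-order is the root; it splits in-order into left and right subtrees.
Root M: left subtree has 2 nodes {X, G}, right has 7 {D, T, R, W, S, V, P}.
  Root G: left subtree has 1 node {X}, right has 0 { }.
  Root V: left subtree has 5 nodes {D, T, R, W, S}, right has 1 {P}.
    Root S: left subtree has 4 nodes {D, T, R, W}, right has 0 { }.
      Root T: left subtree has 1 node {D}, right has 2 {R, W}.
        Root R: left subtree has 0 nodes { }, right has 1 {W}.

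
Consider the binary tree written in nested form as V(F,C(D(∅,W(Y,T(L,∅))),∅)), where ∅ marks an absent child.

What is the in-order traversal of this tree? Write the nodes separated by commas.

In-order visits the left subtree, then the node, then the right subtree.
At V: go left to F.
  F is a leaf — visit F.
Visit V.
At V: go right to C.
  At C: go left to D.
    At D: no left child.
    Visit D.
    At D: go right to W.
      At W: go left to Y.
        Y is a leaf — visit Y.
      Visit W.
      At W: go right to T.
        At T: go left to L.
          L is a leaf — visit L.
        Visit T.
        At T: no right child.
  Visit C.
  At C: no right child.

F, V, D, Y, W, L, T, C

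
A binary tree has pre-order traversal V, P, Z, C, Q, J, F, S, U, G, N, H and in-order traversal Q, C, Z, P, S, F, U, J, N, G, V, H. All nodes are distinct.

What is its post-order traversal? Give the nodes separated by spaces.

Q C Z S U F N G J P H V

The first element of pre-order is the root; it splits in-order into left and right subtrees.
Root V: left subtree has 10 nodes {Q, C, Z, P, S, F, U, J, N, G}, right has 1 {H}.
  Root P: left subtree has 3 nodes {Q, C, Z}, right has 6 {S, F, U, J, N, G}.
    Root Z: left subtree has 2 nodes {Q, C}, right has 0 { }.
      Root C: left subtree has 1 node {Q}, right has 0 { }.
    Root J: left subtree has 3 nodes {S, F, U}, right has 2 {N, G}.
      Root F: left subtree has 1 node {S}, right has 1 {U}.
      Root G: left subtree has 1 node {N}, right has 0 { }.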